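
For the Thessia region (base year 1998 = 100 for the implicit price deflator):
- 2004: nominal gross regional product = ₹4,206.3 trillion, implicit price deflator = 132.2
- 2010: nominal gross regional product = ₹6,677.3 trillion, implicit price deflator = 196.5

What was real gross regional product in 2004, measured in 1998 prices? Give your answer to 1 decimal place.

₹3,181.8 trillion

Real gross regional product = Nominal / (implicit price deflator/100) = 4206.3 / 1.322 = 3181.77.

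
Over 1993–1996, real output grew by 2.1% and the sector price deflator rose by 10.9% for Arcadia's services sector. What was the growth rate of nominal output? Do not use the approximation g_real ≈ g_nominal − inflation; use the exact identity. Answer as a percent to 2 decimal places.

(1 + g_nom) = (1 + g_real)(1 + π) = 1.0210 × 1.1090 = 1.13229.

13.23%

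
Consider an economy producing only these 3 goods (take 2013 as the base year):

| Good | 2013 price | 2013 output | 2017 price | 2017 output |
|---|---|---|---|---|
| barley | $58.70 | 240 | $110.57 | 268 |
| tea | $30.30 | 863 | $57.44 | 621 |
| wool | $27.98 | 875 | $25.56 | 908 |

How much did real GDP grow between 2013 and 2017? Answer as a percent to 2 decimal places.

-7.36%

Real GDP 2013 = Nominal GDP 2013 = 58.70·240 + 30.30·863 + 27.98·875 = 64719.40.
Real GDP 2017 (at 2013 prices) = 58.70·268 + 30.30·621 + 27.98·908 = 59953.74.
Real growth = 59953.74/64719.40 − 1 = -0.0736.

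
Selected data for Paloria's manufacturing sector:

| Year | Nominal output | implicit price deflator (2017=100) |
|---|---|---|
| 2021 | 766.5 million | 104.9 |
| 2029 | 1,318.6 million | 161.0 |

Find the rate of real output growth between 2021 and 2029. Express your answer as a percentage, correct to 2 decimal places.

12.09%

Deflate each year: 2021 → 766.5/1.049 = 730.70; 2029 → 1318.6/1.610 = 819.01.
So real output changed by 819.01/730.70 − 1 = 0.1209, i.e. 12.09%.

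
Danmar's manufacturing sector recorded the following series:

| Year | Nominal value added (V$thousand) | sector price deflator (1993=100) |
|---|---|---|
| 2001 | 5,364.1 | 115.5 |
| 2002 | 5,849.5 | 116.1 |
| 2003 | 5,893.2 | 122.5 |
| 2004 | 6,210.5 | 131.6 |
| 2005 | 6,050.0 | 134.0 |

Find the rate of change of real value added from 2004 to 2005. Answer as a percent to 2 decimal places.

Real value added 2004 = 6210.5/1.316 = 4719.22.
Real value added 2005 = 6050.0/1.340 = 4514.93.
Change = 4514.93/4719.22 − 1 = -0.0433.

-4.33%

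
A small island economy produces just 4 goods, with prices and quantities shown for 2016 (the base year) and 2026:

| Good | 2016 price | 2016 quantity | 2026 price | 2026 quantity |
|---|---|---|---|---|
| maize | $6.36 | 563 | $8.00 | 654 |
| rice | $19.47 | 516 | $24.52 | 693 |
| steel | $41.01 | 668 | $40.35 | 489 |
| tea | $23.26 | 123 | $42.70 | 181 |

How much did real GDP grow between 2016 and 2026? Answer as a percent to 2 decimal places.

Real GDP 2016 = Nominal GDP 2016 = 6.36·563 + 19.47·516 + 41.01·668 + 23.26·123 = 43882.86.
Real GDP 2026 (at 2016 prices) = 6.36·654 + 19.47·693 + 41.01·489 + 23.26·181 = 41916.10.
Real growth = 41916.10/43882.86 − 1 = -0.0448.

-4.48%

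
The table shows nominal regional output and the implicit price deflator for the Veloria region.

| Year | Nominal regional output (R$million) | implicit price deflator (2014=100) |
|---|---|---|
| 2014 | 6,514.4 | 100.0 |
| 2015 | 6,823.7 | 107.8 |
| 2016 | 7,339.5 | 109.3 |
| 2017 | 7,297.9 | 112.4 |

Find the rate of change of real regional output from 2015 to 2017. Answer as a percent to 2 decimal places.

2.57%

Real regional output 2015 = 6823.7/1.078 = 6329.96.
Real regional output 2017 = 7297.9/1.124 = 6492.79.
Change = 6492.79/6329.96 − 1 = 0.0257.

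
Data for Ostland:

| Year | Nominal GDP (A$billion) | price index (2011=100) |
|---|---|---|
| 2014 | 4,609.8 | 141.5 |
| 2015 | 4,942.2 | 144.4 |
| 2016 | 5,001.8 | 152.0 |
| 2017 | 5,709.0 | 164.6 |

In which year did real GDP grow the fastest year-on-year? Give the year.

2017

2015: real = 4942.2/1.444 = 3422.58; growth vs 2014 (3257.81) = 5.06%.
2016: real = 5001.8/1.520 = 3290.66; growth vs 2015 (3422.58) = -3.85%.
2017: real = 5709.0/1.646 = 3468.41; growth vs 2016 (3290.66) = 5.40%.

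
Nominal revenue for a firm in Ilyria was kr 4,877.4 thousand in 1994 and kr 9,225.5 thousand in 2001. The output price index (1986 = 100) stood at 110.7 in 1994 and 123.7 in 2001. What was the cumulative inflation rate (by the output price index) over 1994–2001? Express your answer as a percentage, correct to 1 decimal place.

11.7%

Price-level change = 123.7 / 110.7 − 1 = 0.1174.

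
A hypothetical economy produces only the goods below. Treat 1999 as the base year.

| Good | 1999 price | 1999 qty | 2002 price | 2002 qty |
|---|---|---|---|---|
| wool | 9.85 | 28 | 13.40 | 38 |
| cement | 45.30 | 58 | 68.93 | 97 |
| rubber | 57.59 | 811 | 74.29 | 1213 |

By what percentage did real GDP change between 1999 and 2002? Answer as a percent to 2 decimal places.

50.43%

Real GDP 1999 = Nominal GDP 1999 = 9.85·28 + 45.30·58 + 57.59·811 = 49608.69.
Real GDP 2002 (at 1999 prices) = 9.85·38 + 45.30·97 + 57.59·1213 = 74625.07.
Real growth = 74625.07/49608.69 − 1 = 0.5043.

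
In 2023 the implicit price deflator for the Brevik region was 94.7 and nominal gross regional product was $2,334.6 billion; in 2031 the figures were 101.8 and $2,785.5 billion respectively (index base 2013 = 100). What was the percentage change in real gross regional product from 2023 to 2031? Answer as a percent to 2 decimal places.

10.99%

Real gross regional product 2023 = 2334.6 / 0.947 = 2465.26.
Real gross regional product 2031 = 2785.5 / 1.018 = 2736.25.
Real growth = 2736.25 / 2465.26 − 1 = 0.1099.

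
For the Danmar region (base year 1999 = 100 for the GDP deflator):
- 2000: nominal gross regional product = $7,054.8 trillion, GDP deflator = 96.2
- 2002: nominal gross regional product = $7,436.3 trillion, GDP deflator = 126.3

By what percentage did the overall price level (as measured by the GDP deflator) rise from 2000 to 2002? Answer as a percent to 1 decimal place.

31.3%

Price-level change = 126.3 / 96.2 − 1 = 0.3129.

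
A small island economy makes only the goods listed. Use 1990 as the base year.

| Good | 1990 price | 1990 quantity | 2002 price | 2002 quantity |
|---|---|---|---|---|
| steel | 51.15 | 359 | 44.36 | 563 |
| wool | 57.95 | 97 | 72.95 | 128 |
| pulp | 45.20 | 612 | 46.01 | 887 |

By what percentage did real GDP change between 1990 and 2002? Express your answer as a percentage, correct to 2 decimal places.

47.75%

Real GDP 1990 = Nominal GDP 1990 = 51.15·359 + 57.95·97 + 45.20·612 = 51646.40.
Real GDP 2002 (at 1990 prices) = 51.15·563 + 57.95·128 + 45.20·887 = 76307.45.
Real growth = 76307.45/51646.40 − 1 = 0.4775.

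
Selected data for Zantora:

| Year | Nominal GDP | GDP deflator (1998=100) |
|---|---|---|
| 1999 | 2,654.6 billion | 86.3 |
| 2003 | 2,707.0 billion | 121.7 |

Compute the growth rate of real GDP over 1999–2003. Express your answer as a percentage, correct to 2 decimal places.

Deflate each year: 1999 → 2654.6/0.863 = 3076.01; 2003 → 2707.0/1.217 = 2224.32.
So real GDP changed by 2224.32/3076.01 − 1 = -0.2769, i.e. -27.69%.

-27.69%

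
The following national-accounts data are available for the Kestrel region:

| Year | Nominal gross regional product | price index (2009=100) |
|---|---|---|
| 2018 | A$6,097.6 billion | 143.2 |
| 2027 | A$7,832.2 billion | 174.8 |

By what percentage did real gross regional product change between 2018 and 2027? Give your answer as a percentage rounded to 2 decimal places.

Deflate each year: 2018 → 6097.6/1.432 = 4258.10; 2027 → 7832.2/1.748 = 4480.66.
So real gross regional product changed by 4480.66/4258.10 − 1 = 0.0523, i.e. 5.23%.

5.23%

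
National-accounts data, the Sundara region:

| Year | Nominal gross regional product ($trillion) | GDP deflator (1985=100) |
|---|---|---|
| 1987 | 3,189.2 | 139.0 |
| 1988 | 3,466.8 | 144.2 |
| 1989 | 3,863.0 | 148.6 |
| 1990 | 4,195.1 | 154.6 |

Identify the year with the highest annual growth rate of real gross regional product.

1988: real = 3466.8/1.442 = 2404.16; growth vs 1987 (2294.39) = 4.78%.
1989: real = 3863.0/1.486 = 2599.60; growth vs 1988 (2404.16) = 8.13%.
1990: real = 4195.1/1.546 = 2713.52; growth vs 1989 (2599.60) = 4.38%.

1989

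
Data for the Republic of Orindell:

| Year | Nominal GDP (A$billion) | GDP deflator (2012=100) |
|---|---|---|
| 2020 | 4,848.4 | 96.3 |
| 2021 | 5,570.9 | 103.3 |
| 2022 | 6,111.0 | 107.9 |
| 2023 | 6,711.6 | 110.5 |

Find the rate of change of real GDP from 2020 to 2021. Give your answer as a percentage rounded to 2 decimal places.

7.12%

Real GDP 2020 = 4848.4/0.963 = 5034.68.
Real GDP 2021 = 5570.9/1.033 = 5392.93.
Change = 5392.93/5034.68 − 1 = 0.0712.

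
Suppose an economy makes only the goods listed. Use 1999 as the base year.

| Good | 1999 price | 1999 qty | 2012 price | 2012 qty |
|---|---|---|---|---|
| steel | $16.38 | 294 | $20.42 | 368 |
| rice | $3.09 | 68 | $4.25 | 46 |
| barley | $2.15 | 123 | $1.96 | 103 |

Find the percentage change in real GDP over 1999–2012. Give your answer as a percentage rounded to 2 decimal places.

Real GDP 1999 = Nominal GDP 1999 = 16.38·294 + 3.09·68 + 2.15·123 = 5290.29.
Real GDP 2012 (at 1999 prices) = 16.38·368 + 3.09·46 + 2.15·103 = 6391.43.
Real growth = 6391.43/5290.29 − 1 = 0.2081.

20.81%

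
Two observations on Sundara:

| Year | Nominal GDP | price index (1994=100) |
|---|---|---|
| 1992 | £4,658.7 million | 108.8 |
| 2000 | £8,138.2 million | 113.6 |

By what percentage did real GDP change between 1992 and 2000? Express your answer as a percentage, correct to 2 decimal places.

Deflate each year: 1992 → 4658.7/1.088 = 4281.89; 2000 → 8138.2/1.136 = 7163.91.
So real GDP changed by 7163.91/4281.89 − 1 = 0.6731, i.e. 67.31%.

67.31%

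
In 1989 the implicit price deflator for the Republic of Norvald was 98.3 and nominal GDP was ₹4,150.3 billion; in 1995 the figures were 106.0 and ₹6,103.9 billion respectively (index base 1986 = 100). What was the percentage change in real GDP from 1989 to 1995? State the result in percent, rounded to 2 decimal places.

Deflate each year: 1989 → 4150.3/0.983 = 4222.08; 1995 → 6103.9/1.060 = 5758.40.
So real GDP changed by 5758.40/4222.08 − 1 = 0.3639, i.e. 36.39%.

36.39%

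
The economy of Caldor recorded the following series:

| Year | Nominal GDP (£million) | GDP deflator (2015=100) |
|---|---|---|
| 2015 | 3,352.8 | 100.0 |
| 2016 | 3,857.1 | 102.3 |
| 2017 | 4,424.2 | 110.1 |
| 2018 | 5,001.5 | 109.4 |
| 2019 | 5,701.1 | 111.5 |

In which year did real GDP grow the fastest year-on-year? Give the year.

2016: real = 3857.1/1.023 = 3770.38; growth vs 2015 (3352.80) = 12.45%.
2017: real = 4424.2/1.101 = 4018.35; growth vs 2016 (3770.38) = 6.58%.
2018: real = 5001.5/1.094 = 4571.76; growth vs 2017 (4018.35) = 13.77%.
2019: real = 5701.1/1.115 = 5113.09; growth vs 2018 (4571.76) = 11.84%.

2018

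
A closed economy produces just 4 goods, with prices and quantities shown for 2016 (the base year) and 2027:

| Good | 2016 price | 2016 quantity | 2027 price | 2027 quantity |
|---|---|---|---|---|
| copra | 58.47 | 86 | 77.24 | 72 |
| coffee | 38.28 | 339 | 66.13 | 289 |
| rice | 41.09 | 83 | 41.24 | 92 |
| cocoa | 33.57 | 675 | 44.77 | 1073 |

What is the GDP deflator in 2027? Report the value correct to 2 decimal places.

Nominal GDP 2027 = 77.24·72 + 66.13·289 + 41.24·92 + 44.77·1073 = 76505.14.
Real GDP 2027 (at 2016 prices) = 58.47·72 + 38.28·289 + 41.09·92 + 33.57·1073 = 55073.65.
Deflator = Nominal/Real × 100 = 76505.14/55073.65 × 100 = 138.914.

138.91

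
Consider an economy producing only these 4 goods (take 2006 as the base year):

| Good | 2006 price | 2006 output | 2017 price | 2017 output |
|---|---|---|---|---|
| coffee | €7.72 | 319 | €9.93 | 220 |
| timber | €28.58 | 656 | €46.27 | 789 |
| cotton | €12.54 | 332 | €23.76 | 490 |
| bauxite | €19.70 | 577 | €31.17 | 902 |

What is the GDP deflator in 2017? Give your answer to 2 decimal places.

162.89

Nominal GDP 2017 = 9.93·220 + 46.27·789 + 23.76·490 + 31.17·902 = 78449.37.
Real GDP 2017 (at 2006 prices) = 7.72·220 + 28.58·789 + 12.54·490 + 19.70·902 = 48162.02.
Deflator = Nominal/Real × 100 = 78449.37/48162.02 × 100 = 162.886.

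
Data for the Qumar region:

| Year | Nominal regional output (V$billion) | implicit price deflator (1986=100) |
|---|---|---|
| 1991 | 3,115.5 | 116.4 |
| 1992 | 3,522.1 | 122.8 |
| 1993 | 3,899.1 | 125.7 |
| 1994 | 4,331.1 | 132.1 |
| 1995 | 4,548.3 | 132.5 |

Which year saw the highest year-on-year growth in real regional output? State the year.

1992: real = 3522.1/1.228 = 2868.16; growth vs 1991 (2676.55) = 7.16%.
1993: real = 3899.1/1.257 = 3101.91; growth vs 1992 (2868.16) = 8.15%.
1994: real = 4331.1/1.321 = 3278.65; growth vs 1993 (3101.91) = 5.70%.
1995: real = 4548.3/1.325 = 3432.68; growth vs 1994 (3278.65) = 4.70%.

1993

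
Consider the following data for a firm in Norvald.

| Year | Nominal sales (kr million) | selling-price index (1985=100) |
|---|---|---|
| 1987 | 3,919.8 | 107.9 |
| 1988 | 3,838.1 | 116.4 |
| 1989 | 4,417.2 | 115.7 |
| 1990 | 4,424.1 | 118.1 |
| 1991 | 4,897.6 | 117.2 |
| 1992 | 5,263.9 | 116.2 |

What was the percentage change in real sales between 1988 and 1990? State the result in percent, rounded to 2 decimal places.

Real sales 1988 = 3838.1/1.164 = 3297.34.
Real sales 1990 = 4424.1/1.181 = 3746.06.
Change = 3746.06/3297.34 − 1 = 0.1361.

13.61%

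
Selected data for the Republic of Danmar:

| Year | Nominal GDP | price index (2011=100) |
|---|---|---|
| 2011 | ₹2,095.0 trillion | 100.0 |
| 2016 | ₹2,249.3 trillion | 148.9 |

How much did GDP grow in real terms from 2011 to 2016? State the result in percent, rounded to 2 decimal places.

-27.89%

Real GDP 2011 = 2095.0 / 1.000 = 2095.00.
Real GDP 2016 = 2249.3 / 1.489 = 1510.61.
Real growth = 1510.61 / 2095.00 − 1 = -0.2789.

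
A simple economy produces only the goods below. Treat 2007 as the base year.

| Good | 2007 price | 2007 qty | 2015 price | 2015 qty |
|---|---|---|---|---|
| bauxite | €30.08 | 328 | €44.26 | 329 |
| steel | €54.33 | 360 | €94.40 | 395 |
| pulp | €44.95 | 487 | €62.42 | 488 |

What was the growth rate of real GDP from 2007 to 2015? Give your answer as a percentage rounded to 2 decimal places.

3.85%

Real GDP 2007 = Nominal GDP 2007 = 30.08·328 + 54.33·360 + 44.95·487 = 51315.69.
Real GDP 2015 (at 2007 prices) = 30.08·329 + 54.33·395 + 44.95·488 = 53292.27.
Real growth = 53292.27/51315.69 − 1 = 0.0385.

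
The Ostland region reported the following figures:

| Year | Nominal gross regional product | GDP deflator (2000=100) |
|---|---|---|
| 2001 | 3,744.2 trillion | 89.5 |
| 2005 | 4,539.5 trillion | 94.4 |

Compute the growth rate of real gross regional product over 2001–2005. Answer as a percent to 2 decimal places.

14.95%

Real gross regional product 2001 = 3744.2 / 0.895 = 4183.46.
Real gross regional product 2005 = 4539.5 / 0.944 = 4808.79.
Real growth = 4808.79 / 4183.46 − 1 = 0.1495.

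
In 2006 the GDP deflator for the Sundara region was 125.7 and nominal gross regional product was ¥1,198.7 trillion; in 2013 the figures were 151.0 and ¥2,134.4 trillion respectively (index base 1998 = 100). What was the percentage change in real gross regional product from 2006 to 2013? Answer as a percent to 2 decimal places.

48.23%

Real gross regional product 2006 = 1198.7 / 1.257 = 953.62.
Real gross regional product 2013 = 2134.4 / 1.510 = 1413.51.
Real growth = 1413.51 / 953.62 − 1 = 0.4823.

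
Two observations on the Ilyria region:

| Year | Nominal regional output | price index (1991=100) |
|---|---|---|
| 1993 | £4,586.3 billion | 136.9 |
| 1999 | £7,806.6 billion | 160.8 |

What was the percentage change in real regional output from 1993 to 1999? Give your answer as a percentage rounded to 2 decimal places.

Real regional output 1993 = 4586.3 / 1.369 = 3350.11.
Real regional output 1999 = 7806.6 / 1.608 = 4854.85.
Real growth = 4854.85 / 3350.11 − 1 = 0.4492.

44.92%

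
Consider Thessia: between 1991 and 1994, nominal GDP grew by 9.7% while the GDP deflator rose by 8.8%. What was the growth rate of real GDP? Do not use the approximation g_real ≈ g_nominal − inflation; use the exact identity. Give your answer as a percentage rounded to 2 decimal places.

0.83%

(1 + g_nom) = (1 + g_real)(1 + π), so g_real = 1.0970 / 1.0880 − 1 = 0.00827.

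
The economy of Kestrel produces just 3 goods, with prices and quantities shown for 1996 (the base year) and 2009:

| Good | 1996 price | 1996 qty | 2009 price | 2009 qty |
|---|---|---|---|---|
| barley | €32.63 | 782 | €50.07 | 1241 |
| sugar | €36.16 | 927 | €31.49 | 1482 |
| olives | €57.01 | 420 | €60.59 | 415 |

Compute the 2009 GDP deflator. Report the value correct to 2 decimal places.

Nominal GDP 2009 = 50.07·1241 + 31.49·1482 + 60.59·415 = 133949.90.
Real GDP 2009 (at 1996 prices) = 32.63·1241 + 36.16·1482 + 57.01·415 = 117742.10.
Deflator = Nominal/Real × 100 = 133949.90/117742.10 × 100 = 113.766.

113.77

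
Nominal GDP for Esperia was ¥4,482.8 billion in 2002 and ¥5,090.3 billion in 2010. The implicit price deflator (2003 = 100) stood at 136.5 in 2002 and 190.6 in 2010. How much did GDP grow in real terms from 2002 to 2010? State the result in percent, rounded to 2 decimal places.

-18.68%

Deflate each year: 2002 → 4482.8/1.365 = 3284.10; 2010 → 5090.3/1.906 = 2670.67.
So real GDP changed by 2670.67/3284.10 − 1 = -0.1868, i.e. -18.68%.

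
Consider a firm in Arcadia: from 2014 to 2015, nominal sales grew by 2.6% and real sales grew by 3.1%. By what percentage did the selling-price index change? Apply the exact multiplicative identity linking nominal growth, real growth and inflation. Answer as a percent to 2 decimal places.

-0.48%

(1 + g_nom) = (1 + g_real)(1 + π), so π = 1.0260 / 1.0310 − 1 = -0.00485.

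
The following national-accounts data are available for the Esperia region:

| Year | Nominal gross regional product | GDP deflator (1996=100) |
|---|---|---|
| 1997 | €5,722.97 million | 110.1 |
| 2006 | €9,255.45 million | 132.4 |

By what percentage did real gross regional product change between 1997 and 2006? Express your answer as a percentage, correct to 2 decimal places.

34.49%

Deflate each year: 1997 → 5722.97/1.101 = 5197.97; 2006 → 9255.45/1.324 = 6990.52.
So real gross regional product changed by 6990.52/5197.97 − 1 = 0.3449, i.e. 34.49%.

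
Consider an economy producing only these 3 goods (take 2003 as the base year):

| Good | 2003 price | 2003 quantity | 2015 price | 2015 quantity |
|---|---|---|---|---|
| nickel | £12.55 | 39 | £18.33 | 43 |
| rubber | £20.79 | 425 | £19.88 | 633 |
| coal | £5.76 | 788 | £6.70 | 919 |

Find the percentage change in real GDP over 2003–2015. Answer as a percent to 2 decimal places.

Real GDP 2003 = Nominal GDP 2003 = 12.55·39 + 20.79·425 + 5.76·788 = 13864.08.
Real GDP 2015 (at 2003 prices) = 12.55·43 + 20.79·633 + 5.76·919 = 18993.16.
Real growth = 18993.16/13864.08 − 1 = 0.3700.

37.00%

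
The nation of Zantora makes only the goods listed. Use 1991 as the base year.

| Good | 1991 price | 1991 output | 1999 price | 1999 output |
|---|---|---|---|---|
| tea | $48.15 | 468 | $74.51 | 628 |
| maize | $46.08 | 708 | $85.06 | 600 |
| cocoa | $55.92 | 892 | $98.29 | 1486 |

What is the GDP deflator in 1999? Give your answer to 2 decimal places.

Nominal GDP 1999 = 74.51·628 + 85.06·600 + 98.29·1486 = 243887.22.
Real GDP 1999 (at 1991 prices) = 48.15·628 + 46.08·600 + 55.92·1486 = 140983.32.
Deflator = Nominal/Real × 100 = 243887.22/140983.32 × 100 = 172.990.

172.99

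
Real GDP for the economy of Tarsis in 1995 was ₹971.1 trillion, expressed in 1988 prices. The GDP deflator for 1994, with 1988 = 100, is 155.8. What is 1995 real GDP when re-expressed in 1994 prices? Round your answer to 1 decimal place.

Real GDP in 1994 prices = Real GDP in 1988 prices × (P_1994/P_1988) = 971.1 × 1.558 = 1512.97.

₹1,513.0 trillion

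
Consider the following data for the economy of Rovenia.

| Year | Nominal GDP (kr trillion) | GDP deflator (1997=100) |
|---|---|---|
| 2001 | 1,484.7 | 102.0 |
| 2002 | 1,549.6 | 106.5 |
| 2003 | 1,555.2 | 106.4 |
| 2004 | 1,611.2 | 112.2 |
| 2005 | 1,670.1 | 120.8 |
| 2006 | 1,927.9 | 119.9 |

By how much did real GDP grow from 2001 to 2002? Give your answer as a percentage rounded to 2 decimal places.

-0.04%

Real GDP 2001 = 1484.7/1.020 = 1455.59.
Real GDP 2002 = 1549.6/1.065 = 1455.02.
Change = 1455.02/1455.59 − 1 = -0.0004.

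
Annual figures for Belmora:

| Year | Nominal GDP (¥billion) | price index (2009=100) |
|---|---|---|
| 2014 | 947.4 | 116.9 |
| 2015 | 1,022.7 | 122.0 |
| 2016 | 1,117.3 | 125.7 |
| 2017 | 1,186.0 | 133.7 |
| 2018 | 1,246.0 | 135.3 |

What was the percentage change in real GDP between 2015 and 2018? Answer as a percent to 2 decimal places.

9.86%

Real GDP 2015 = 1022.7/1.220 = 838.28.
Real GDP 2018 = 1246.0/1.353 = 920.92.
Change = 920.92/838.28 − 1 = 0.0986.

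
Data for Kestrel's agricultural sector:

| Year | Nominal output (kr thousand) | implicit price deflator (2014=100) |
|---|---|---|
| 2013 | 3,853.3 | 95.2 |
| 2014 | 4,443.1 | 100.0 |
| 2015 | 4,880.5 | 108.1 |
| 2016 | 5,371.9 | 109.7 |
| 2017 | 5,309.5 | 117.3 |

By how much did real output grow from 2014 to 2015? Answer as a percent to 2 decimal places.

1.61%

Real output 2014 = 4443.1/1.000 = 4443.10.
Real output 2015 = 4880.5/1.081 = 4514.80.
Change = 4514.80/4443.10 − 1 = 0.0161.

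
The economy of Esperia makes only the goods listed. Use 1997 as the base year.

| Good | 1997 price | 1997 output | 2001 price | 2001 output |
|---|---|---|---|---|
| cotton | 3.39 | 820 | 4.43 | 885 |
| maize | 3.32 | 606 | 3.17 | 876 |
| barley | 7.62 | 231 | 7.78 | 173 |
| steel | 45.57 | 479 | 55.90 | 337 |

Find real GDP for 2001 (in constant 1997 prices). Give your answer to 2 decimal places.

Real GDP 2001 = Σ (p_1997 × q_2001) = 3.39·885 + 3.32·876 + 7.62·173 + 45.57·337 = 22583.82.

22583.82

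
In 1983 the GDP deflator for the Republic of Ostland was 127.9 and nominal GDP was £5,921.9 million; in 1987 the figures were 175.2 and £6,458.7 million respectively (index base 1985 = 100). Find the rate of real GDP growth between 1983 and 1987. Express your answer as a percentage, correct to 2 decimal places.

-20.38%

Real GDP 1983 = 5921.9 / 1.279 = 4630.10.
Real GDP 1987 = 6458.7 / 1.752 = 3686.47.
Real growth = 3686.47 / 4630.10 − 1 = -0.2038.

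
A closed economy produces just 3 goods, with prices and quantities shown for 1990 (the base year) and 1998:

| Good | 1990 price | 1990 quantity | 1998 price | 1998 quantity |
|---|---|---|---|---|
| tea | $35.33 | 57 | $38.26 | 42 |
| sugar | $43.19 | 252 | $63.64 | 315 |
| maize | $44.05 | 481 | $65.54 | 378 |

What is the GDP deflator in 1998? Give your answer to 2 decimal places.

Nominal GDP 1998 = 38.26·42 + 63.64·315 + 65.54·378 = 46427.64.
Real GDP 1998 (at 1990 prices) = 35.33·42 + 43.19·315 + 44.05·378 = 31739.61.
Deflator = Nominal/Real × 100 = 46427.64/31739.61 × 100 = 146.277.

146.28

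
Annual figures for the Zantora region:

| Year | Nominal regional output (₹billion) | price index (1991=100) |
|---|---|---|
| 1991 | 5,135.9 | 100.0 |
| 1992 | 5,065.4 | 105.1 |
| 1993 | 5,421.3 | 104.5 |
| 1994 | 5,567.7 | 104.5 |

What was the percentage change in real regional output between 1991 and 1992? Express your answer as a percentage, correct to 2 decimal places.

Real regional output 1991 = 5135.9/1.000 = 5135.90.
Real regional output 1992 = 5065.4/1.051 = 4819.60.
Change = 4819.60/5135.90 − 1 = -0.0616.

-6.16%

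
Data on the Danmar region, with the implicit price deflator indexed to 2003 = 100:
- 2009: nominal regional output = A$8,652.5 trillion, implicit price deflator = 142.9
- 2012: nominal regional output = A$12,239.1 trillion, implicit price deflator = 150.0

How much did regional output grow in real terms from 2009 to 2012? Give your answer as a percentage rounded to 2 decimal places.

Real regional output 2009 = 8652.5 / 1.429 = 6054.93.
Real regional output 2012 = 12239.1 / 1.500 = 8159.40.
Real growth = 8159.40 / 6054.93 − 1 = 0.3476.

34.76%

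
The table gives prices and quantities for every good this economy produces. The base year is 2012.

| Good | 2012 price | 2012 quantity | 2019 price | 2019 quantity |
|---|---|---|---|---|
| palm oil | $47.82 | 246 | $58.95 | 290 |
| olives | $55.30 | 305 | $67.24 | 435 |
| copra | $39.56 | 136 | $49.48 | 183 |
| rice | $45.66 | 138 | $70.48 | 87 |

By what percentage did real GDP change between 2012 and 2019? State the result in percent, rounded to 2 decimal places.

Real GDP 2012 = Nominal GDP 2012 = 47.82·246 + 55.30·305 + 39.56·136 + 45.66·138 = 40311.46.
Real GDP 2019 (at 2012 prices) = 47.82·290 + 55.30·435 + 39.56·183 + 45.66·87 = 49135.20.
Real growth = 49135.20/40311.46 − 1 = 0.2189.

21.89%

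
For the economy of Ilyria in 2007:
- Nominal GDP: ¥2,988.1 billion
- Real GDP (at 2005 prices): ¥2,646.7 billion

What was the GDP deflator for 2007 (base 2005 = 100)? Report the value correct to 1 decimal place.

112.9

GDP deflator = (Nominal / Real) × 100 = 2988.1 / 2646.7 × 100 = 112.90.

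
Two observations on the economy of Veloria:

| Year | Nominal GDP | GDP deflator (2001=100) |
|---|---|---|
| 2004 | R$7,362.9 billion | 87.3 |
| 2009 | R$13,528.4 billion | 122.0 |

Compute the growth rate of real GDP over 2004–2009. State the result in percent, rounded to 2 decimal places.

31.48%

Real GDP 2004 = 7362.9 / 0.873 = 8434.02.
Real GDP 2009 = 13528.4 / 1.220 = 11088.85.
Real growth = 11088.85 / 8434.02 − 1 = 0.3148.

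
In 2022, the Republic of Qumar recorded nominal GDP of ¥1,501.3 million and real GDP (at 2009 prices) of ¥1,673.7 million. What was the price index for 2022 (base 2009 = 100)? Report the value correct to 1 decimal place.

89.7

price index = (Nominal / Real) × 100 = 1501.3 / 1673.7 × 100 = 89.70.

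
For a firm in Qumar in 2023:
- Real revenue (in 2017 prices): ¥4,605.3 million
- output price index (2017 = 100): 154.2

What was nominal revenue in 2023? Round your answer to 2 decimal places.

Nominal revenue = Real × (output price index/100) = 4605.3 × 1.542 = 7101.37.

¥7,101.37 million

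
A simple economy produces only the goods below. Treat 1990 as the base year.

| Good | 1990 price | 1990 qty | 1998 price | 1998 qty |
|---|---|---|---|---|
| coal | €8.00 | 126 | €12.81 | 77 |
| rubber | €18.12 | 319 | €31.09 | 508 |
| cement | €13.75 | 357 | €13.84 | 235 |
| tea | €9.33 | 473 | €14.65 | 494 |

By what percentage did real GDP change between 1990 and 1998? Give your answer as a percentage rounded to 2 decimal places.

9.63%

Real GDP 1990 = Nominal GDP 1990 = 8.00·126 + 18.12·319 + 13.75·357 + 9.33·473 = 16110.12.
Real GDP 1998 (at 1990 prices) = 8.00·77 + 18.12·508 + 13.75·235 + 9.33·494 = 17661.23.
Real growth = 17661.23/16110.12 − 1 = 0.0963.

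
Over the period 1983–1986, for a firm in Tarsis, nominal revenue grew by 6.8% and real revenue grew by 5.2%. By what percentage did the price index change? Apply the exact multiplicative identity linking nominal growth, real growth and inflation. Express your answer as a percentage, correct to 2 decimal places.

(1 + g_nom) = (1 + g_real)(1 + π), so π = 1.0680 / 1.0520 − 1 = 0.01521.

1.52%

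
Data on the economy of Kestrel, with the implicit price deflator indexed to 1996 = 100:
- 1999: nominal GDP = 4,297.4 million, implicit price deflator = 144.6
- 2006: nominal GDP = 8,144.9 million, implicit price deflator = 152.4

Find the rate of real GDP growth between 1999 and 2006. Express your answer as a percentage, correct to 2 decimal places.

Real GDP 1999 = 4297.4 / 1.446 = 2971.92.
Real GDP 2006 = 8144.9 / 1.524 = 5344.42.
Real growth = 5344.42 / 2971.92 − 1 = 0.7983.

79.83%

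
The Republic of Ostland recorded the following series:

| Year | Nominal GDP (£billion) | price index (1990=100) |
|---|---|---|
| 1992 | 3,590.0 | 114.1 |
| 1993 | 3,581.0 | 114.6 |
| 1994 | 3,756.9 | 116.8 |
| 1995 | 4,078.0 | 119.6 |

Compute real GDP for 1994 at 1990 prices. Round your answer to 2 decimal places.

£3,216.52 billion

Real GDP 1994 = 3756.9 / 1.168 = 3216.52.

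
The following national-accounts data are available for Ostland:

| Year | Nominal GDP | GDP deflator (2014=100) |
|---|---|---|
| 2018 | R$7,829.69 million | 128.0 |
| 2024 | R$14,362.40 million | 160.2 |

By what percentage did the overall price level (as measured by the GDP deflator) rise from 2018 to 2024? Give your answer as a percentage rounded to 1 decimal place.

Price-level change = 160.2 / 128.0 − 1 = 0.2516.

25.2%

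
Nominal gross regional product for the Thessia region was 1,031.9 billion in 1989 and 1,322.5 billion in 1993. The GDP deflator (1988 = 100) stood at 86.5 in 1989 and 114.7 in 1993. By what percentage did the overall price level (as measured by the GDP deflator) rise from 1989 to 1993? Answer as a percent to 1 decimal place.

32.6%

Price-level change = 114.7 / 86.5 − 1 = 0.3260.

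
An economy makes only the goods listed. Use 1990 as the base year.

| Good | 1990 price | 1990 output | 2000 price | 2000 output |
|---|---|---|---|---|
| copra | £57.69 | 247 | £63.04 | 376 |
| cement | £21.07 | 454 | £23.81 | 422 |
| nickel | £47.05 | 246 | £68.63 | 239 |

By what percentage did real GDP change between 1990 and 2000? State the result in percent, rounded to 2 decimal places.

Real GDP 1990 = Nominal GDP 1990 = 57.69·247 + 21.07·454 + 47.05·246 = 35389.51.
Real GDP 2000 (at 1990 prices) = 57.69·376 + 21.07·422 + 47.05·239 = 41827.93.
Real growth = 41827.93/35389.51 − 1 = 0.1819.

18.19%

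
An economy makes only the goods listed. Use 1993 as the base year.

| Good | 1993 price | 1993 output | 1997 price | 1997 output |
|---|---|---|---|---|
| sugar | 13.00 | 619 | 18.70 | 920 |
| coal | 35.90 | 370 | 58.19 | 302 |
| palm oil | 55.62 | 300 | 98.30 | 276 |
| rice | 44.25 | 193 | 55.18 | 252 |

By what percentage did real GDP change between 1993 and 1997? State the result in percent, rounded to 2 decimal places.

5.90%

Real GDP 1993 = Nominal GDP 1993 = 13.00·619 + 35.90·370 + 55.62·300 + 44.25·193 = 46556.25.
Real GDP 1997 (at 1993 prices) = 13.00·920 + 35.90·302 + 55.62·276 + 44.25·252 = 49303.92.
Real growth = 49303.92/46556.25 − 1 = 0.0590.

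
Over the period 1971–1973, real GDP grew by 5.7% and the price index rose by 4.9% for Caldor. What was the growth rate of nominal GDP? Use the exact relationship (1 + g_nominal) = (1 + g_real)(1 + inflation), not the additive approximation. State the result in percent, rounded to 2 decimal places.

(1 + g_nom) = (1 + g_real)(1 + π) = 1.0570 × 1.0490 = 1.10879.

10.88%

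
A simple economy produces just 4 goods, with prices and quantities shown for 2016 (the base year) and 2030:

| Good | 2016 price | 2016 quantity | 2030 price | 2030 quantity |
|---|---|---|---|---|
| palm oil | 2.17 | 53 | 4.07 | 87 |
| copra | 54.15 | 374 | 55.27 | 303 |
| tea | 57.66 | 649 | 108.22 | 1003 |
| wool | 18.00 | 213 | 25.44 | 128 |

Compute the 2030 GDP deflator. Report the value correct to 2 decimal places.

Nominal GDP 2030 = 4.07·87 + 55.27·303 + 108.22·1003 + 25.44·128 = 128901.88.
Real GDP 2030 (at 2016 prices) = 2.17·87 + 54.15·303 + 57.66·1003 + 18.00·128 = 76733.22.
Deflator = Nominal/Real × 100 = 128901.88/76733.22 × 100 = 167.987.

167.99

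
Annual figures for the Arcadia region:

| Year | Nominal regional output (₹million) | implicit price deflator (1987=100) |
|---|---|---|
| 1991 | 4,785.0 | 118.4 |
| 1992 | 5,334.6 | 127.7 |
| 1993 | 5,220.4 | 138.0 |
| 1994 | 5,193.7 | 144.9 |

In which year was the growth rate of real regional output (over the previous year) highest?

1992: real = 5334.6/1.277 = 4177.45; growth vs 1991 (4041.39) = 3.37%.
1993: real = 5220.4/1.380 = 3782.90; growth vs 1992 (4177.45) = -9.44%.
1994: real = 5193.7/1.449 = 3584.33; growth vs 1993 (3782.90) = -5.25%.

1992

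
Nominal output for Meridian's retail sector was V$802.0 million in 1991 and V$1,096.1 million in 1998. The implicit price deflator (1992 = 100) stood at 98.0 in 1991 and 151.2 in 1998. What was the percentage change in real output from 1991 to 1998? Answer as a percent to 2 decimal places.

Real output 1991 = 802.0 / 0.980 = 818.37.
Real output 1998 = 1096.1 / 1.512 = 724.93.
Real growth = 724.93 / 818.37 − 1 = -0.1142.

-11.42%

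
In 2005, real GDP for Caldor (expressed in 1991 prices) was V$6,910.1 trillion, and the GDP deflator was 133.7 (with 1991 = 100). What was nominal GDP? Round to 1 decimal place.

Nominal GDP = Real × (GDP deflator/100) = 6910.1 × 1.337 = 9238.80.

V$9,238.8 trillion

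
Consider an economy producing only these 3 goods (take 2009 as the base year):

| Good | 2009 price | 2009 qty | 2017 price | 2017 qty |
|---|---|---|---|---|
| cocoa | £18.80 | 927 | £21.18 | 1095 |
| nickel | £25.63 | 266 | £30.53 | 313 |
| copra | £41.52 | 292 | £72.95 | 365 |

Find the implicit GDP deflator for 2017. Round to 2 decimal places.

135.67

Nominal GDP 2017 = 21.18·1095 + 30.53·313 + 72.95·365 = 59374.74.
Real GDP 2017 (at 2009 prices) = 18.80·1095 + 25.63·313 + 41.52·365 = 43762.99.
Deflator = Nominal/Real × 100 = 59374.74/43762.99 × 100 = 135.673.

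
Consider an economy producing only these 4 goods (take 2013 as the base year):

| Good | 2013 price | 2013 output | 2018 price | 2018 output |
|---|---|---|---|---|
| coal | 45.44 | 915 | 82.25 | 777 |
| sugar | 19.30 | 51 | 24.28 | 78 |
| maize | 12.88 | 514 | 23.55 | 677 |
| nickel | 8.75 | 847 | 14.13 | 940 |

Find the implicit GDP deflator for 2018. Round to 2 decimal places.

176.77

Nominal GDP 2018 = 82.25·777 + 24.28·78 + 23.55·677 + 14.13·940 = 95027.64.
Real GDP 2018 (at 2013 prices) = 45.44·777 + 19.30·78 + 12.88·677 + 8.75·940 = 53757.04.
Deflator = Nominal/Real × 100 = 95027.64/53757.04 × 100 = 176.772.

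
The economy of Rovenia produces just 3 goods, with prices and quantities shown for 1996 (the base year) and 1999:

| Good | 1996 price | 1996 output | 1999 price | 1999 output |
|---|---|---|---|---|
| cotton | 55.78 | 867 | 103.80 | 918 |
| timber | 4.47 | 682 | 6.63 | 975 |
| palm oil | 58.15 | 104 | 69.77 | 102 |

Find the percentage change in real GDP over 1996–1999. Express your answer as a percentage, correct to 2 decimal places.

7.03%

Real GDP 1996 = Nominal GDP 1996 = 55.78·867 + 4.47·682 + 58.15·104 = 57457.40.
Real GDP 1999 (at 1996 prices) = 55.78·918 + 4.47·975 + 58.15·102 = 61495.59.
Real growth = 61495.59/57457.40 − 1 = 0.0703.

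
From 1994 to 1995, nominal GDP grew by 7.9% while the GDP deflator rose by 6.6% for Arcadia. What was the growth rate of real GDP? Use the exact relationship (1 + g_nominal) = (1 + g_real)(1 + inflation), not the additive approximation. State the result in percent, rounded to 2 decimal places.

(1 + g_nom) = (1 + g_real)(1 + π), so g_real = 1.0790 / 1.0660 − 1 = 0.01220.

1.22%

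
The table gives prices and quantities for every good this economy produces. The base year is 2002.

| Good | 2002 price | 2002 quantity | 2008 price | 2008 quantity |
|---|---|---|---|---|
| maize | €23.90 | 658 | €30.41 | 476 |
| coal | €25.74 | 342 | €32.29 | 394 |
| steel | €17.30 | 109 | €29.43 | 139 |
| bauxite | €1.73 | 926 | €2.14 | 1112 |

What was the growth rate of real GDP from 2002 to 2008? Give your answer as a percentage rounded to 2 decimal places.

-7.75%

Real GDP 2002 = Nominal GDP 2002 = 23.90·658 + 25.74·342 + 17.30·109 + 1.73·926 = 28016.96.
Real GDP 2008 (at 2002 prices) = 23.90·476 + 25.74·394 + 17.30·139 + 1.73·1112 = 25846.42.
Real growth = 25846.42/28016.96 − 1 = -0.0775.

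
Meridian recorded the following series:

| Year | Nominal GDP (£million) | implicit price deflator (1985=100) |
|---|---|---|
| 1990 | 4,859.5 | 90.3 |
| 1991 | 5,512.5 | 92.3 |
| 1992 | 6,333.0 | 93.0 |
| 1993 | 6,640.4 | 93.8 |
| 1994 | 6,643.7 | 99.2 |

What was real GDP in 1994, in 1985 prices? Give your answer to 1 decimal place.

£6,697.3 million

Real GDP 1994 = 6643.7 / 0.992 = 6697.28.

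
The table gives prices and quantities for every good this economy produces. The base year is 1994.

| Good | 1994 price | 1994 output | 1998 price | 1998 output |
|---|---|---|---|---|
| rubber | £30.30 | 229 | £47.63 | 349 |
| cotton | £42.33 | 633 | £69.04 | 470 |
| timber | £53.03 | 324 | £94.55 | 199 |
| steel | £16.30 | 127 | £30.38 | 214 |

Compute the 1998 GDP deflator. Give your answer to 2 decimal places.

Nominal GDP 1998 = 47.63·349 + 69.04·470 + 94.55·199 + 30.38·214 = 74388.44.
Real GDP 1998 (at 1994 prices) = 30.30·349 + 42.33·470 + 53.03·199 + 16.30·214 = 44510.97.
Deflator = Nominal/Real × 100 = 74388.44/44510.97 × 100 = 167.124.

167.12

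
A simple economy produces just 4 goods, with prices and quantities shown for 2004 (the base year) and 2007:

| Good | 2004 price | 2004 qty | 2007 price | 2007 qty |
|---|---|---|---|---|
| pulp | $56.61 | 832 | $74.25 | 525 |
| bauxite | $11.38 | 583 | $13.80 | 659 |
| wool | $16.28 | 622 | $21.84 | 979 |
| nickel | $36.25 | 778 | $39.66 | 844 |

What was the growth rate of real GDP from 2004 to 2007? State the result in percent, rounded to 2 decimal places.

-9.03%

Real GDP 2004 = Nominal GDP 2004 = 56.61·832 + 11.38·583 + 16.28·622 + 36.25·778 = 92062.72.
Real GDP 2007 (at 2004 prices) = 56.61·525 + 11.38·659 + 16.28·979 + 36.25·844 = 83752.79.
Real growth = 83752.79/92062.72 − 1 = -0.0903.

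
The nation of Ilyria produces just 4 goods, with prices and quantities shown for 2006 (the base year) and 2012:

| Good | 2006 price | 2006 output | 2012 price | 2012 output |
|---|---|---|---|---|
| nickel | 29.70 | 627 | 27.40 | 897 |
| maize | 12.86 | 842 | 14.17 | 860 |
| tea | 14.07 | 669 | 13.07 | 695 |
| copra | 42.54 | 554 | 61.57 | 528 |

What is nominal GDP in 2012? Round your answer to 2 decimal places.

Nominal GDP 2012 = Σ (p_2012 × q_2012) = 27.40·897 + 14.17·860 + 13.07·695 + 61.57·528 = 78356.61.

78356.61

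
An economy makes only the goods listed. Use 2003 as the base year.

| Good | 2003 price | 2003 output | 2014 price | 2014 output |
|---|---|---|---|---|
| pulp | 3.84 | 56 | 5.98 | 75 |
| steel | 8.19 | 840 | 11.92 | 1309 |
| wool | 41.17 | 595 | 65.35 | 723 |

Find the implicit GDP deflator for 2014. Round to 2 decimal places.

155.24

Nominal GDP 2014 = 5.98·75 + 11.92·1309 + 65.35·723 = 63299.83.
Real GDP 2014 (at 2003 prices) = 3.84·75 + 8.19·1309 + 41.17·723 = 40774.62.
Deflator = Nominal/Real × 100 = 63299.83/40774.62 × 100 = 155.243.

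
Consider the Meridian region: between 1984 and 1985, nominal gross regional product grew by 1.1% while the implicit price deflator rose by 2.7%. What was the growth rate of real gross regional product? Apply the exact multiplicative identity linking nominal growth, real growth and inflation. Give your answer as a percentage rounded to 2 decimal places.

-1.56%

(1 + g_nom) = (1 + g_real)(1 + π), so g_real = 1.0110 / 1.0270 − 1 = -0.01558.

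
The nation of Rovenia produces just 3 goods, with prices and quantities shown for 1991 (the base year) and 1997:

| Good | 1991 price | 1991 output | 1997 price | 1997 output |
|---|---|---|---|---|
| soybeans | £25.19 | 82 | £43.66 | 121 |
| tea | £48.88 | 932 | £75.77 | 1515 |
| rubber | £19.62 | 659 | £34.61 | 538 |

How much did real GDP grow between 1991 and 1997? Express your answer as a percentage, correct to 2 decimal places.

Real GDP 1991 = Nominal GDP 1991 = 25.19·82 + 48.88·932 + 19.62·659 = 60551.32.
Real GDP 1997 (at 1991 prices) = 25.19·121 + 48.88·1515 + 19.62·538 = 87656.75.
Real growth = 87656.75/60551.32 − 1 = 0.4476.

44.76%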